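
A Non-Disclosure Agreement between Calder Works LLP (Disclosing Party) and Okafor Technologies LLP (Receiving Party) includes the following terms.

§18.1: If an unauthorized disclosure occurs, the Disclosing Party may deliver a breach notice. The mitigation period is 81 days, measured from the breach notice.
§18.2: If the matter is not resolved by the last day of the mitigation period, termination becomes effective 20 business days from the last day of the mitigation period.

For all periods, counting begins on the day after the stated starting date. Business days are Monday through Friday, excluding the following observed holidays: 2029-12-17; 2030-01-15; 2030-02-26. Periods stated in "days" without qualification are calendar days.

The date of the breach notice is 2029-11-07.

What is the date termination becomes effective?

Adding 81 calendar days to 2029-11-07 gives 2030-01-27, which is the last day of the mitigation period.
The date termination becomes effective: 20 business days after Sunday, 2030-01-27, skipping weekends — Jan 28, Jan 29, Jan 30, Jan 31, …, Feb 20, Feb 21, Feb 22 — lands on Friday, 2030-02-22.

2030-02-22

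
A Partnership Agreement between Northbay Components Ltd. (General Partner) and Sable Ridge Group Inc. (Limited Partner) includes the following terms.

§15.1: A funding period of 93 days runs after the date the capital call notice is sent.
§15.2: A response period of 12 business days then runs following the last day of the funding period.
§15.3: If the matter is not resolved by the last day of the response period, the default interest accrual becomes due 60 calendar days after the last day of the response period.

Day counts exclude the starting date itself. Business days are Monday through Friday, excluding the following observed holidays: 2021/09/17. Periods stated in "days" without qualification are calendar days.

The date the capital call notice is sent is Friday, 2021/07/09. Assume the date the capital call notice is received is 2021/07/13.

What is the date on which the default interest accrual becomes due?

2021/12/25

The last day of the funding period: 93 calendar days after 2021/07/09 is 2021/10/10.
From Sunday, 2021/10/10, 12 business days (Oct 11, Oct 12, Oct 13, Oct 14, …, Oct 22, Oct 25, Oct 26, skipping weekends) brings us to Tuesday, 2021/10/26, which is the last day of the response period.
The date on which the default interest accrual becomes due: 60 calendar days after 2021/10/26 is 2021/12/25.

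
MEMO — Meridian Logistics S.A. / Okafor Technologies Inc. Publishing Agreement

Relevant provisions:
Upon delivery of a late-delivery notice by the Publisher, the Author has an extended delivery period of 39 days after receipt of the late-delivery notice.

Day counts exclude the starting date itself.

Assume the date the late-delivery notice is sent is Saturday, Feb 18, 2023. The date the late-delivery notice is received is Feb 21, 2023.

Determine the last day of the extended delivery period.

Apr 1, 2023

Adding 39 calendar days to Feb 21, 2023 gives Apr 1, 2023, which is the last day of the extended delivery period.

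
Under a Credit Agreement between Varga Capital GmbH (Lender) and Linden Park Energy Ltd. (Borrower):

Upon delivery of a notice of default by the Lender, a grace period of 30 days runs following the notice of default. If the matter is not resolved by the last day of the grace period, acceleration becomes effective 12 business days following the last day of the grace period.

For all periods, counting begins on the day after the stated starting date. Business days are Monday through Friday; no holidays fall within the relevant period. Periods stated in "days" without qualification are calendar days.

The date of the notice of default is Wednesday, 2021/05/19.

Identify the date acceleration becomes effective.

2021/07/06

The last day of the grace period: 2021/05/19 + 30 days = 2021/06/18.
The date acceleration becomes effective: counting 12 business days from Friday, 2021/06/18 (Jun 21, Jun 22, Jun 23, Jun 24, …, Jul 2, Jul 5, Jul 6, skipping weekends) reaches Tuesday, 2021/07/06.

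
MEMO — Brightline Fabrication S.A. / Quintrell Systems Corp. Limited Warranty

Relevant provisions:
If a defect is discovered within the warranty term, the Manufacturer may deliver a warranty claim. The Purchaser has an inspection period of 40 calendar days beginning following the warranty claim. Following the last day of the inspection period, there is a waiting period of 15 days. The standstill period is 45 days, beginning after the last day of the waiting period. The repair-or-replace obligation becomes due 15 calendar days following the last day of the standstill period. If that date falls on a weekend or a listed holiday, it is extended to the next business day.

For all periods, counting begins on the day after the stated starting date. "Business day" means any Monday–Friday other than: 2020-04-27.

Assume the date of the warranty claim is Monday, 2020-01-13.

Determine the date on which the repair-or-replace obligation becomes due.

2020-05-07

The last day of the inspection period: 2020-01-13 + 40 days = 2020-02-22.
The last day of the waiting period: 15 calendar days after 2020-02-22 is 2020-03-08.
The last day of the standstill period: 2020-03-08 + 45 days = 2020-04-22.
The date on which the repair-or-replace obligation becomes due: 15 calendar days after 2020-04-22 is 2020-05-07. 2020-05-07 is a Thursday and is not a listed holiday, so no roll-forward applies.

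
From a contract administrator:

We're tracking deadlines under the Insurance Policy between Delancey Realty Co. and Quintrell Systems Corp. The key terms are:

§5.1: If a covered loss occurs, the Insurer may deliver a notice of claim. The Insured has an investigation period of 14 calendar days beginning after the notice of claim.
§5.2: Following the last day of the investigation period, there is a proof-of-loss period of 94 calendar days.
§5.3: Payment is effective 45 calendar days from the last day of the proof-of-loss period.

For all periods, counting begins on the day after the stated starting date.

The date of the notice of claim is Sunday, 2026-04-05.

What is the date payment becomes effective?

Adding 14 calendar days to 2026-04-05 gives 2026-04-19, which is the last day of the investigation period.
The last day of the proof-of-loss period: 94 calendar days after 2026-04-19 is 2026-07-22.
The date payment becomes effective: 2026-07-22 + 45 days = 2026-09-05.

2026-09-05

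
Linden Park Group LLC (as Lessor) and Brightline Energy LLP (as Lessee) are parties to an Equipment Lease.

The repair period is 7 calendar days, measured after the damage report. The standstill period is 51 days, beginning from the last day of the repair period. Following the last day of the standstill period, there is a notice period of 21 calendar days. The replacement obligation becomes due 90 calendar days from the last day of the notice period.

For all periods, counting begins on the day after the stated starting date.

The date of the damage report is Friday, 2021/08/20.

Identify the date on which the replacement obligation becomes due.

2022/02/05

The last day of the repair period: 2021/08/20 + 7 days = 2021/08/27.
Adding 51 calendar days to 2021/08/27 gives 2021/10/17, which is the last day of the standstill period.
The last day of the notice period: 2021/10/17 + 21 days = 2021/11/07.
The date on which the replacement obligation becomes due: 2021/11/07 + 90 days = 2022/02/05.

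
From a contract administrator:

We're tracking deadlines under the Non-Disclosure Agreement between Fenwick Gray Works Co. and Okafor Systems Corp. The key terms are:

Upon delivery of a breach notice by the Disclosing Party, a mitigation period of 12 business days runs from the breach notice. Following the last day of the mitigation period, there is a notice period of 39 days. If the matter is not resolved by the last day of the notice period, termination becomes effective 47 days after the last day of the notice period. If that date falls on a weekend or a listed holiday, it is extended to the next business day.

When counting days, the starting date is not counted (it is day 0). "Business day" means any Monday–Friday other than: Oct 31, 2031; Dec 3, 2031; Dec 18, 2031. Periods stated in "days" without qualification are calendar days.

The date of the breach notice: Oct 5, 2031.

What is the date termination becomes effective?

Jan 15, 2032

The last day of the mitigation period: 12 business days after Sunday, Oct 5, 2031, skipping weekends — Oct 6, Oct 7, Oct 8, Oct 9, …, Oct 17, Oct 20, Oct 21 — lands on Tuesday, Oct 21, 2031.
The last day of the notice period: Oct 21, 2031 + 39 days = Nov 29, 2031.
The date termination becomes effective: 47 calendar days after Nov 29, 2031 is Jan 15, 2032. Jan 15, 2032 is a Thursday and is not a listed holiday, so no roll-forward applies.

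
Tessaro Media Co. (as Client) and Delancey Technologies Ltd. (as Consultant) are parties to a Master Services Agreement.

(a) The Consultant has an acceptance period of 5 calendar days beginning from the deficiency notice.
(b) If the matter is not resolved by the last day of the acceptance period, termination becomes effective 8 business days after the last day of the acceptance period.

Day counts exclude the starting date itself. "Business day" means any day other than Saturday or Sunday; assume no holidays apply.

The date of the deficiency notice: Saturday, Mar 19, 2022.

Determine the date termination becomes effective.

Apr 5, 2022

The last day of the acceptance period: Mar 19, 2022 + 5 days = Mar 24, 2022.
The date termination becomes effective: counting 8 business days from Thursday, Mar 24, 2022 (Mar 25, Mar 28, Mar 29, Mar 30, Mar 31, Apr 1, Apr 4, Apr 5, skipping weekends) reaches Tuesday, Apr 5, 2022.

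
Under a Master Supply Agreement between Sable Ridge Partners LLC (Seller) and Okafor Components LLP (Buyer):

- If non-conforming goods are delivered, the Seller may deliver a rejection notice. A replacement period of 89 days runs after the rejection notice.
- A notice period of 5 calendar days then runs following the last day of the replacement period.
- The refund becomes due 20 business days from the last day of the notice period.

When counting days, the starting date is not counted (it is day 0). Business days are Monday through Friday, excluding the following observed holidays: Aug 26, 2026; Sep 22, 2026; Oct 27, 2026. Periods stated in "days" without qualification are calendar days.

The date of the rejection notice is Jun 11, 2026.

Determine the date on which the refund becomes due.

Oct 12, 2026

The last day of the replacement period: Jun 11, 2026 + 89 days = Sep 8, 2026.
The last day of the notice period: Sep 8, 2026 + 5 days = Sep 13, 2026.
The date on which the refund becomes due: counting 20 business days from Sunday, Sep 13, 2026 (Sep 14, Sep 15, Sep 16, Sep 17, …, Oct 8, Oct 9, Oct 12, skipping weekends and the listed holiday on Sep 22) reaches Monday, Oct 12, 2026.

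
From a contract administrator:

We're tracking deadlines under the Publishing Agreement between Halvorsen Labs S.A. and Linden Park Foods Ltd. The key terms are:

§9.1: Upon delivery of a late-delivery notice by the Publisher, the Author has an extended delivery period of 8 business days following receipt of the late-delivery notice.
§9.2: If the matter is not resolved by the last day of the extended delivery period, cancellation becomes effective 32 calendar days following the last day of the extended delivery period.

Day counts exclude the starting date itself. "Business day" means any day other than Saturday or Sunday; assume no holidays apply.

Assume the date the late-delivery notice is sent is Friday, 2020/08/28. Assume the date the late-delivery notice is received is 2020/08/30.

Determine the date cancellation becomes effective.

From Sunday, 2020/08/30, 8 business days (Aug 31, Sep 1, Sep 2, Sep 3, Sep 4, Sep 7, Sep 8, Sep 9, skipping weekends) brings us to Wednesday, 2020/09/09, which is the last day of the extended delivery period.
Adding 32 calendar days to 2020/09/09 gives 2020/10/11, which is the date cancellation becomes effective.

2020/10/11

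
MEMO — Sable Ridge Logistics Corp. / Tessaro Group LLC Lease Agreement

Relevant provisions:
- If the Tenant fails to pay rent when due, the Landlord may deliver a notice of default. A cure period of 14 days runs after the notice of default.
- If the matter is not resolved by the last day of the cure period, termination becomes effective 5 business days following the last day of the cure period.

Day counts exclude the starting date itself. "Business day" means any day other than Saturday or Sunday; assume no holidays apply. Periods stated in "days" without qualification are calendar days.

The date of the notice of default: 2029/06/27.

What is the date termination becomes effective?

2029/07/18

Adding 14 calendar days to 2029/06/27 gives 2029/07/11, which is the last day of the cure period.
The date termination becomes effective: counting 5 business days from Wednesday, 2029/07/11 (Jul 12, Jul 13, Jul 16, Jul 17, Jul 18, skipping weekends) reaches Wednesday, 2029/07/18.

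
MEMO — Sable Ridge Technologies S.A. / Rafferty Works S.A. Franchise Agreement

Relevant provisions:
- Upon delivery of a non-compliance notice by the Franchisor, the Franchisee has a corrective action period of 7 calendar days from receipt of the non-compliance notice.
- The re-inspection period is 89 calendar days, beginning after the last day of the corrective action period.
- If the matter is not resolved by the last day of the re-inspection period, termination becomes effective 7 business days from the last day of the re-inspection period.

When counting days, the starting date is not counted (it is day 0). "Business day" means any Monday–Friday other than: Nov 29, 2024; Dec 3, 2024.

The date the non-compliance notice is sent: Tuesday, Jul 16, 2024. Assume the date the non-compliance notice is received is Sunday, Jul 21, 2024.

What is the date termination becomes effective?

Nov 5, 2024

Adding 7 calendar days to Jul 21, 2024 gives Jul 28, 2024, which is the last day of the corrective action period.
The last day of the re-inspection period: 89 calendar days after Jul 28, 2024 is Oct 25, 2024.
The date termination becomes effective: 7 business days after Friday, Oct 25, 2024, skipping weekends — Oct 28, Oct 29, Oct 30, Oct 31, Nov 1, Nov 4, Nov 5 — lands on Tuesday, Nov 5, 2024.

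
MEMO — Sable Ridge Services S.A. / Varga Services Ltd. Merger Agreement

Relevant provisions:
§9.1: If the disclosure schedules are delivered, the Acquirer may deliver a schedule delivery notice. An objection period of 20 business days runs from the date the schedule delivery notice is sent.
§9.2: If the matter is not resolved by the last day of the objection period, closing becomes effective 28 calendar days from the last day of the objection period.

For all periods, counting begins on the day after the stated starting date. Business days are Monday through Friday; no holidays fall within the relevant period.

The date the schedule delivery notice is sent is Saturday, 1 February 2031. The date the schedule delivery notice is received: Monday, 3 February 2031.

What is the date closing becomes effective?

The last day of the objection period: 20 business days after Saturday, 1 February 2031, skipping weekends — Feb 3, Feb 4, Feb 5, Feb 6, …, Feb 26, Feb 27, Feb 28 — lands on Friday, 28 February 2031.
Adding 28 calendar days to 28 February 2031 gives 28 March 2031, which is the date closing becomes effective.

28 March 2031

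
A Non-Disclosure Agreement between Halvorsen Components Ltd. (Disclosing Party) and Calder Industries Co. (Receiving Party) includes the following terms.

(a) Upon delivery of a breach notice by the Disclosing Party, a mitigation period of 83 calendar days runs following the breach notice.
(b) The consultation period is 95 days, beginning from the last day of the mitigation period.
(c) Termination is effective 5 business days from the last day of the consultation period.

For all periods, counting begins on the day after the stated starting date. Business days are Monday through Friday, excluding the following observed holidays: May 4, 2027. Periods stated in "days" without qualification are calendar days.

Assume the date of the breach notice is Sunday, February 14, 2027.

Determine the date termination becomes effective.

Adding 83 calendar days to February 14, 2027 gives May 8, 2027, which is the last day of the mitigation period.
The last day of the consultation period: May 8, 2027 + 95 days = August 11, 2027.
The date termination becomes effective: 5 business days after Wednesday, August 11, 2027, skipping weekends — Aug 12, Aug 13, Aug 16, Aug 17, Aug 18 — lands on Wednesday, August 18, 2027.

August 18, 2027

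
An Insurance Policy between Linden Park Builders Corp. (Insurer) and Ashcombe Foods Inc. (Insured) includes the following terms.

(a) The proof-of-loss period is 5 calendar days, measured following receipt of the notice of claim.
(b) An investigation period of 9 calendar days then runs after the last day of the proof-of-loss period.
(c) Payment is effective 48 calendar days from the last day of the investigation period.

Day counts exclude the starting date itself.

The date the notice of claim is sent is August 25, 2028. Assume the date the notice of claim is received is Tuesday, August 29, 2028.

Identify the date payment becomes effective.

The last day of the proof-of-loss period: August 29, 2028 + 5 days = September 3, 2028.
The last day of the investigation period: 9 calendar days after September 3, 2028 is September 12, 2028.
Adding 48 calendar days to September 12, 2028 gives October 30, 2028, which is the date payment becomes effective.

October 30, 2028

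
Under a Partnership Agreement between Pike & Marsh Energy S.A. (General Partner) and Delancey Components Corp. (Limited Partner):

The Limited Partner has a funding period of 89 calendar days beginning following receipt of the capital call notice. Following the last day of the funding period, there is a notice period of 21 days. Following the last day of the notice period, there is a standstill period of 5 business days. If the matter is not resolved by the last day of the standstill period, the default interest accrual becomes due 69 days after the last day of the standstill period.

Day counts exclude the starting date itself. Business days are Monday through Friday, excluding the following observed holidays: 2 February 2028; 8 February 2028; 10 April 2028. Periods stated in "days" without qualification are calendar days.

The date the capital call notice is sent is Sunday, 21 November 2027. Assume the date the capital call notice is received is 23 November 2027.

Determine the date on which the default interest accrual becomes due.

The last day of the funding period: 89 calendar days after 23 November 2027 is 20 February 2028.
Adding 21 calendar days to 20 February 2028 gives 12 March 2028, which is the last day of the notice period.
The last day of the standstill period: 5 business days after Sunday, 12 March 2028, skipping weekends — Mar 13, Mar 14, Mar 15, Mar 16, Mar 17 — lands on Friday, 17 March 2028.
The date on which the default interest accrual becomes due: 69 calendar days after 17 March 2028 is 25 May 2028.

25 May 2028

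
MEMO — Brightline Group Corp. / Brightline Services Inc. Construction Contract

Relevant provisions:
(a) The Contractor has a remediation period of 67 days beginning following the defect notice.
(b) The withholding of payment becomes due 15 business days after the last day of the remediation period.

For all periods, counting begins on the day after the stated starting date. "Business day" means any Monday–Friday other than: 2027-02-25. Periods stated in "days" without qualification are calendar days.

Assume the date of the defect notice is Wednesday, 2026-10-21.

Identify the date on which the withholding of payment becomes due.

2027-01-15

The last day of the remediation period: 67 calendar days after 2026-10-21 is 2026-12-27.
The date on which the withholding of payment becomes due: 15 business days after Sunday, 2026-12-27, skipping weekends — Dec 28, Dec 29, Dec 30, Dec 31, …, Jan 13, Jan 14, Jan 15 — lands on Friday, 2027-01-15.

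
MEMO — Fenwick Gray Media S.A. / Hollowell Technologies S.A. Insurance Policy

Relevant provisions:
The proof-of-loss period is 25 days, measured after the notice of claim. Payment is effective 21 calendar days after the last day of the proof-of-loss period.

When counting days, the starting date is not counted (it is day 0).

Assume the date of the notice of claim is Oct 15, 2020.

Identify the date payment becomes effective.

Nov 30, 2020

The last day of the proof-of-loss period: Oct 15, 2020 + 25 days = Nov 9, 2020.
The date payment becomes effective: Nov 9, 2020 + 21 days = Nov 30, 2020.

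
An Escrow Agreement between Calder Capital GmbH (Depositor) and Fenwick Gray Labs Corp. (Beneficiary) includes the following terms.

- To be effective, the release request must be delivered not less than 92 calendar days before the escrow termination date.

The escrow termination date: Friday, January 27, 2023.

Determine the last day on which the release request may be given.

January 27, 2023 minus 92 days is October 27, 2022.

October 27, 2022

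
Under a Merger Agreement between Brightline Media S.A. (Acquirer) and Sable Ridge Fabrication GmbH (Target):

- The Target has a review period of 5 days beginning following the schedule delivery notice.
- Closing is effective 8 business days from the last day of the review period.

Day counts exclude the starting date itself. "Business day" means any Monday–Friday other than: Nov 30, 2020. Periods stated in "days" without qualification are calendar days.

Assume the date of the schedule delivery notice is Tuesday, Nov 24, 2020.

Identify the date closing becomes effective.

Dec 10, 2020

The last day of the review period: Nov 24, 2020 + 5 days = Nov 29, 2020.
The date closing becomes effective: counting 8 business days from Sunday, Nov 29, 2020 (Dec 1, Dec 2, Dec 3, Dec 4, Dec 7, Dec 8, Dec 9, Dec 10, skipping weekends and the listed holiday on Nov 30) reaches Thursday, Dec 10, 2020.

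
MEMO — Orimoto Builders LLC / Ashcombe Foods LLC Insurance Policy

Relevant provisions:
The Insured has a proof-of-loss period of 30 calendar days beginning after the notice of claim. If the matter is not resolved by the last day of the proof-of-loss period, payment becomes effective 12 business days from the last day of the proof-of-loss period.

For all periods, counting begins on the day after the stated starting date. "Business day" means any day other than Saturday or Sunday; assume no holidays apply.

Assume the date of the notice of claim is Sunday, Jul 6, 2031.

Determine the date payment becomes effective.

Aug 21, 2031

The last day of the proof-of-loss period: 30 calendar days after Jul 6, 2031 is Aug 5, 2031.
From Tuesday, Aug 5, 2031, 12 business days (Aug 6, Aug 7, Aug 8, Aug 11, …, Aug 19, Aug 20, Aug 21, skipping weekends) brings us to Thursday, Aug 21, 2031, which is the date payment becomes effective.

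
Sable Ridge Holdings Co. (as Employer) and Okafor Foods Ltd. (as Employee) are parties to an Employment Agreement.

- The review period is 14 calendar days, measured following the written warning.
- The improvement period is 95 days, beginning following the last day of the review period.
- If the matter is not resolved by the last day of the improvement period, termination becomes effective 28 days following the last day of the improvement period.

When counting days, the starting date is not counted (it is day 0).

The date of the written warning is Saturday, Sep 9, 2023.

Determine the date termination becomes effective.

The last day of the review period: Sep 9, 2023 + 14 days = Sep 23, 2023.
Adding 95 calendar days to Sep 23, 2023 gives Dec 27, 2023, which is the last day of the improvement period.
Adding 28 calendar days to Dec 27, 2023 gives Jan 24, 2024, which is the date termination becomes effective.

Jan 24, 2024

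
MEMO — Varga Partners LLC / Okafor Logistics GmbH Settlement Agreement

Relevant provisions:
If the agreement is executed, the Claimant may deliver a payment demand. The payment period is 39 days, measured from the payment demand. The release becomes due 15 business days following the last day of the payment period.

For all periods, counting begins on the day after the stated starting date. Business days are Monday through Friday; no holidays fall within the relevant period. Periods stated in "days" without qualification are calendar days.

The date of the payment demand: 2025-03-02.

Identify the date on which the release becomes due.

Adding 39 calendar days to 2025-03-02 gives 2025-04-10, which is the last day of the payment period.
The date on which the release becomes due: 15 business days after Thursday, 2025-04-10, skipping weekends — Apr 11, Apr 14, Apr 15, Apr 16, …, Apr 29, Apr 30, May 1 — lands on Thursday, 2025-05-01.

2025-05-01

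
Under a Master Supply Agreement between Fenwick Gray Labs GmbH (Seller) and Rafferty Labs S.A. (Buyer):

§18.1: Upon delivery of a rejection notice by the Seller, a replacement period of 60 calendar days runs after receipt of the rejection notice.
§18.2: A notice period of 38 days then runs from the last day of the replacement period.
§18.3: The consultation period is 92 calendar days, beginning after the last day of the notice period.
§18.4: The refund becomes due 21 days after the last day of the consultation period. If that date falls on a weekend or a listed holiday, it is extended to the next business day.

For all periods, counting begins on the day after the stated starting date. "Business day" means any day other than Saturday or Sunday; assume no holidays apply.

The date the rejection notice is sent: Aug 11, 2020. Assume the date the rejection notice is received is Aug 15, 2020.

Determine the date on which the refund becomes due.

The last day of the replacement period: Aug 15, 2020 + 60 days = Oct 14, 2020.
The last day of the notice period: Oct 14, 2020 + 38 days = Nov 21, 2020.
The last day of the consultation period: 92 calendar days after Nov 21, 2020 is Feb 21, 2021.
The date on which the refund becomes due: Feb 21, 2021 + 21 days = Mar 14, 2021. That falls on a Sunday, so it rolls to the next business day, Monday, Mar 15, 2021.

Mar 15, 2021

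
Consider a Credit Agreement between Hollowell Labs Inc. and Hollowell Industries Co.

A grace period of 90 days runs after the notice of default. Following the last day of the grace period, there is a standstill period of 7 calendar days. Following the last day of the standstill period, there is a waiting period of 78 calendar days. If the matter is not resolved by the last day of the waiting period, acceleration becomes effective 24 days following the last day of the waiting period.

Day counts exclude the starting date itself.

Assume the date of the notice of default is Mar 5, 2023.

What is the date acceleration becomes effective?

Sep 20, 2023

Adding 90 calendar days to Mar 5, 2023 gives Jun 3, 2023, which is the last day of the grace period.
The last day of the standstill period: 7 calendar days after Jun 3, 2023 is Jun 10, 2023.
Adding 78 calendar days to Jun 10, 2023 gives Aug 27, 2023, which is the last day of the waiting period.
The date acceleration becomes effective: 24 calendar days after Aug 27, 2023 is Sep 20, 2023.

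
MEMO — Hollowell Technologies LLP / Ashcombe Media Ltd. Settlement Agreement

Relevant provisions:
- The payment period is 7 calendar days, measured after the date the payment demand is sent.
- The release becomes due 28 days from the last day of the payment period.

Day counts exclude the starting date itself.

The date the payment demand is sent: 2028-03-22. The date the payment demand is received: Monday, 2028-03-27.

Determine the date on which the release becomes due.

Adding 7 calendar days to 2028-03-22 gives 2028-03-29, which is the last day of the payment period.
The date on which the release becomes due: 2028-03-29 + 28 days = 2028-04-26.

2028-04-26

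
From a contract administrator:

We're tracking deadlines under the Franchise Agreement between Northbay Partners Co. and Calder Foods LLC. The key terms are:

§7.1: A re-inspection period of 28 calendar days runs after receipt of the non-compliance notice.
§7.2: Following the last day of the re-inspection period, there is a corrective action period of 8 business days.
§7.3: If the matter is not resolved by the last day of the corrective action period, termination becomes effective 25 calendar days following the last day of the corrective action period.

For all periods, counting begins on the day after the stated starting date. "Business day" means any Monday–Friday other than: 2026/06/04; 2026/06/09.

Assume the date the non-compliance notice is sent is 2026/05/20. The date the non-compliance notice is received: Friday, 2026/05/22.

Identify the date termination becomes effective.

2026/07/26

The last day of the re-inspection period: 2026/05/22 + 28 days = 2026/06/19.
The last day of the corrective action period: counting 8 business days from Friday, 2026/06/19 (Jun 22, Jun 23, Jun 24, Jun 25, Jun 26, Jun 29, Jun 30, Jul 1, skipping weekends) reaches Wednesday, 2026/07/01.
The date termination becomes effective: 2026/07/01 + 25 days = 2026/07/26.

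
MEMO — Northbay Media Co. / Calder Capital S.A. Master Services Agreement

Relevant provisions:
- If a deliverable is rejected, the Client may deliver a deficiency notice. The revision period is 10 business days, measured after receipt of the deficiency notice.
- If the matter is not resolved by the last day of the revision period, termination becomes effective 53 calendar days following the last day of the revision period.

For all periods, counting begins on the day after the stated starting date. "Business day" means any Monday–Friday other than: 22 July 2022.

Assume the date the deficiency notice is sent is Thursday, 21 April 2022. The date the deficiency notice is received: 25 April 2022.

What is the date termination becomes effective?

1 July 2022

From Monday, 25 April 2022, 10 business days (Apr 26, Apr 27, Apr 28, Apr 29, May 2, May 3, May 4, May 5, May 6, May 9, skipping weekends) brings us to Monday, 9 May 2022, which is the last day of the revision period.
Adding 53 calendar days to 9 May 2022 gives 1 July 2022, which is the date termination becomes effective.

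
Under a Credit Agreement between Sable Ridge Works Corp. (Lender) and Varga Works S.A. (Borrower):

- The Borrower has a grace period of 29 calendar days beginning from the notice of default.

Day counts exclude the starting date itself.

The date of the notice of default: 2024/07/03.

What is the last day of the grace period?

The last day of the grace period: 29 calendar days after 2024/07/03 is 2024/08/01.

2024/08/01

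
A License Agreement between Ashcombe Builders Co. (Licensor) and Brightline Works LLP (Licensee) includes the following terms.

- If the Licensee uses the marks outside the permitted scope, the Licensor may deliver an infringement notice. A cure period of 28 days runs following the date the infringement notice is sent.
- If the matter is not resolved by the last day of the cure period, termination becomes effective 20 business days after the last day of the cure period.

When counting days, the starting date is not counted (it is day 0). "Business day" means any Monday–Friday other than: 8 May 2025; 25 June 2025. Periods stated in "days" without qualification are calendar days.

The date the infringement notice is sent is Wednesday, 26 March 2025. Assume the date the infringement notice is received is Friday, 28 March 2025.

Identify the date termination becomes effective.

The last day of the cure period: 26 March 2025 + 28 days = 23 April 2025.
The date termination becomes effective: 20 business days after Wednesday, 23 April 2025, skipping weekends and the listed holiday on May 8 — Apr 24, Apr 25, Apr 28, Apr 29, …, May 20, May 21, May 22 — lands on Thursday, 22 May 2025.

22 May 2025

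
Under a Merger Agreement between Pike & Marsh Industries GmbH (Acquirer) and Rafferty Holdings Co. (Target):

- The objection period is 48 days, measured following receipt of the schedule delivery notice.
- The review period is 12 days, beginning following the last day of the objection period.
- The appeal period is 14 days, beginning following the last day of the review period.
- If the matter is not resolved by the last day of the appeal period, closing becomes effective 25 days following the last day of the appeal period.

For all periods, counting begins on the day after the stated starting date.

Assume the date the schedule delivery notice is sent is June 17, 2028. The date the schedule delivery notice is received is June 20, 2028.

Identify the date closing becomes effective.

The last day of the objection period: 48 calendar days after June 20, 2028 is August 7, 2028.
The last day of the review period: 12 calendar days after August 7, 2028 is August 19, 2028.
The last day of the appeal period: August 19, 2028 + 14 days = September 2, 2028.
Adding 25 calendar days to September 2, 2028 gives September 27, 2028, which is the date closing becomes effective.

September 27, 2028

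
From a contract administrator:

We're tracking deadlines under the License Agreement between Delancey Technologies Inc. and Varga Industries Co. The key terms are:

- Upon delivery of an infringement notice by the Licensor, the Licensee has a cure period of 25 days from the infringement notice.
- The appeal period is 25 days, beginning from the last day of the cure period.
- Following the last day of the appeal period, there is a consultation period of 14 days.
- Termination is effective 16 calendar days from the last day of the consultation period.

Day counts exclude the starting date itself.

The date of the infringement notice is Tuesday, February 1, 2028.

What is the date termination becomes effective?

Adding 25 calendar days to February 1, 2028 gives February 26, 2028, which is the last day of the cure period.
The last day of the appeal period: February 26, 2028 + 25 days = March 22, 2028.
The last day of the consultation period: 14 calendar days after March 22, 2028 is April 5, 2028.
The date termination becomes effective: April 5, 2028 + 16 days = April 21, 2028.

April 21, 2028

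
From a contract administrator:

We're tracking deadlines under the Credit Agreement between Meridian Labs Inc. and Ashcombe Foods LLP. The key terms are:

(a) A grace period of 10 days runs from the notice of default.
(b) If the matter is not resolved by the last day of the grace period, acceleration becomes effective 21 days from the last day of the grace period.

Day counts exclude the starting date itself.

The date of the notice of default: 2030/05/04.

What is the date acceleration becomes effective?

2030/06/04

The last day of the grace period: 2030/05/04 + 10 days = 2030/05/14.
The date acceleration becomes effective: 21 calendar days after 2030/05/14 is 2030/06/04.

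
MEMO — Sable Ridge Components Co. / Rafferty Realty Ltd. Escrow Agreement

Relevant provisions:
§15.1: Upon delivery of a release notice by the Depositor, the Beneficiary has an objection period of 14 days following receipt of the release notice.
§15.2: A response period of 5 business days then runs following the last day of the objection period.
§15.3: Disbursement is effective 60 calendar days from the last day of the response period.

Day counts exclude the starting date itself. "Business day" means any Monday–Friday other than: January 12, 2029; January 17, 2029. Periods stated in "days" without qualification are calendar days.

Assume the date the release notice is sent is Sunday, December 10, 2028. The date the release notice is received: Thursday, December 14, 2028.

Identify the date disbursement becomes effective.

The last day of the objection period: December 14, 2028 + 14 days = December 28, 2028.
The last day of the response period: counting 5 business days from Thursday, December 28, 2028 (Dec 29, Jan 1, Jan 2, Jan 3, Jan 4, skipping weekends) reaches Thursday, January 4, 2029.
The date disbursement becomes effective: January 4, 2029 + 60 days = March 5, 2029.

March 5, 2029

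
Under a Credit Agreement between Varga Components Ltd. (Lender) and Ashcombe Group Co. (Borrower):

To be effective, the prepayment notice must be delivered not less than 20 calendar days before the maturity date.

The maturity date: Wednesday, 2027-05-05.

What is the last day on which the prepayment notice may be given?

2027-04-15

2027-05-05 minus 20 days is 2027-04-15.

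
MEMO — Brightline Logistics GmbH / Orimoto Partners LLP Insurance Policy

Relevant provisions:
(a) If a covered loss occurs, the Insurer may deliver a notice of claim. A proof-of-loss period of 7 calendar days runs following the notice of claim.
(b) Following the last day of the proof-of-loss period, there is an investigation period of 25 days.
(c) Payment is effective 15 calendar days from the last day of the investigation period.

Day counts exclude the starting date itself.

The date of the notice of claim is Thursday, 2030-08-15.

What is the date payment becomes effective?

Adding 7 calendar days to 2030-08-15 gives 2030-08-22, which is the last day of the proof-of-loss period.
The last day of the investigation period: 2030-08-22 + 25 days = 2030-09-16.
The date payment becomes effective: 2030-09-16 + 15 days = 2030-10-01.

2030-10-01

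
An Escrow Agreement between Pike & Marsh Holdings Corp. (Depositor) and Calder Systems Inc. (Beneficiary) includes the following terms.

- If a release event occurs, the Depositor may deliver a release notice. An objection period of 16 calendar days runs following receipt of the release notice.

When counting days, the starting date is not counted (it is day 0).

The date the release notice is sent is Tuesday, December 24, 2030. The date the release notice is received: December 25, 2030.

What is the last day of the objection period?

January 10, 2031

The last day of the objection period: December 25, 2030 + 16 days = January 10, 2031.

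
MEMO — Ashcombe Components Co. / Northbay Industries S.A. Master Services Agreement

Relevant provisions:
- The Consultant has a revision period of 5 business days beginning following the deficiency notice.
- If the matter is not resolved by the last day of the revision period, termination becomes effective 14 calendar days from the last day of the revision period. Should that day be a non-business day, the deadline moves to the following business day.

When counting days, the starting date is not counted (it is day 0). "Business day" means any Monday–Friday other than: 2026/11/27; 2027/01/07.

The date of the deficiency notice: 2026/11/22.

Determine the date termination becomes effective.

From Sunday, 2026/11/22, 5 business days (Nov 23, Nov 24, Nov 25, Nov 26, Nov 30, skipping weekends and the listed holiday on Nov 27) brings us to Monday, 2026/11/30, which is the last day of the revision period.
Adding 14 calendar days to 2026/11/30 gives 2026/12/14, which is the date termination becomes effective. 2026/12/14 is a Monday and is not a listed holiday, so no roll-forward applies.

2026/12/14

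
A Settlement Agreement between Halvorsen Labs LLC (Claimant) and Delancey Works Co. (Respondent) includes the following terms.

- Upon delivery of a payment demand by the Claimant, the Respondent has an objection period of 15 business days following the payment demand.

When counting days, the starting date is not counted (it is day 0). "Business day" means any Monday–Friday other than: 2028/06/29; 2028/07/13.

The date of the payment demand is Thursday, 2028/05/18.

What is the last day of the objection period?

2028/06/08

The last day of the objection period: 15 business days after Thursday, 2028/05/18, skipping weekends — May 19, May 22, May 23, May 24, …, Jun 6, Jun 7, Jun 8 — lands on Thursday, 2028/06/08.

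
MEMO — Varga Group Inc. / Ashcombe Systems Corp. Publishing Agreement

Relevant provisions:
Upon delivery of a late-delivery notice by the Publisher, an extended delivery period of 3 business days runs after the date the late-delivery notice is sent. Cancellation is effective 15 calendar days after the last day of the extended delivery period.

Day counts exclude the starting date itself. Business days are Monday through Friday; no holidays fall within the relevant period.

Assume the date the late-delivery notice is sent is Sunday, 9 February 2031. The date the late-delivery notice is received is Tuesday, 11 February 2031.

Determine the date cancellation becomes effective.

27 February 2031

The last day of the extended delivery period: 3 business days after Sunday, 9 February 2031, skipping weekends — Feb 10, Feb 11, Feb 12 — lands on Wednesday, 12 February 2031.
The date cancellation becomes effective: 12 February 2031 + 15 days = 27 February 2031.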